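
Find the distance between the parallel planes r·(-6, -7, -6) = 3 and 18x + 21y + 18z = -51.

14/11

Divide the second equation by -3 to match normals: -6x - 7y - 6z = 17.
Both planes have normal n = (-6, -7, -6), |n| = 11. Any point on the first plane is at distance |17 − 3|/|n| = 14/11 from the second.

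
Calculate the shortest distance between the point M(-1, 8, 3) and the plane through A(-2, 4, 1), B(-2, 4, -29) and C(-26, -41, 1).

AB = (0, 0, -30) and AC = (-24, -45, 0), so a normal is n = AB × AC = (-1350, 720, 0).
n = (-1350, 720, 0); n·P − 5580 = 1530; |n| = 1530; distance = 1530/1530 = 1.

1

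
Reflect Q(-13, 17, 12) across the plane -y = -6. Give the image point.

n = (0, -1, 0), |n|² = 1, n·Q − (-6) = -11, so t = -11/1 = -11.
Foot F = Q − (-11)·n = (-13, 6, 12); the reflection is 2F − Q = (-13, -5, 12).

(-13, -5, 12)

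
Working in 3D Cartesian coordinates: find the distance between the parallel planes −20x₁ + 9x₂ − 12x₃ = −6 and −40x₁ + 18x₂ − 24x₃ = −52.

4/5

Divide the second equation by 2 to match normals: −20x₁ + 9x₂ − 12x₃ = -26.
With common normal n = (−20, 9, −12) (|n| = 25), the distance is |(-6) − (-26)|/|n| = 20/25 = 4/5.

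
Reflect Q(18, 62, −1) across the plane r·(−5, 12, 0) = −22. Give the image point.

(58, -34, -1)

n = (−5, 12, 0), |n|² = 169, n·Q − (-22) = 676, so t = 676/169 = 4.
Foot F = Q − 4·n = (38, 14, −1); the reflection is 2F − Q = (58, −34, −1).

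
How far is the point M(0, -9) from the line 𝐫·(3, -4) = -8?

The normal to the line is n = (3, -4) with |n| = 5.
|n·M − (-8)| = |36 − (-8)| = 44, so the distance is 44/5.

44/5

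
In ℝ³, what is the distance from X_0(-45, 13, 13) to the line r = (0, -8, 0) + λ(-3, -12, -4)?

3√274

Direction vector d = (-3, -12, -4).
AP = (-45, 21, 13), and AP × d = (72, -219, 603).
|AP × d|² = 416754 and |d|² = 169, so the distance is √(416754/169) = √2466 = 3√274.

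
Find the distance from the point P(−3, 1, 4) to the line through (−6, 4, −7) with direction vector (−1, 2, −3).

Direction vector d = (−1, 2, −3).
AP = (3, −3, 11); AP·d = -42, |AP|² = 139, |d|² = 14.
distance² = |AP|² − (AP·d)²/|d|² = 139 − 1764/14 = 13, so the distance is √13.

√13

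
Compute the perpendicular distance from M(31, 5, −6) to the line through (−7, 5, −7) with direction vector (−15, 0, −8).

17

Direction vector d = (−15, 0, −8).
AP = (38, 0, 1), and AP × d = (0, 289, 0).
|AP × d|² = 83521 and |d|² = 289, so the distance is √(83521/289) = √289 = 17.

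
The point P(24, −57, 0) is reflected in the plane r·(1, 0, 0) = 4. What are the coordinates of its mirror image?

(-16, -57, 0)

With n = (1, 0, 0), the signed offset is (n·P − 4)/|n|² = 20/1 = 20.
P' = P − 2t·n = (24, −57, 0) − 40·(1, 0, 0) = (−16, −57, 0).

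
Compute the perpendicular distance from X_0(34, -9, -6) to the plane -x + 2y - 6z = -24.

n = (-1, 2, -6); n·P − (-24) = 8; |n| = √41; distance = 8/√41.

8/√41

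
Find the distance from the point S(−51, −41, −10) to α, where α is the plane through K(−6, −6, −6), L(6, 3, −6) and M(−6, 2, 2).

11√41/41

KL = (12, 9, 0) and KM = (0, 8, 8), so a normal is n = KL × KM = (72, −96, 96).
Then n·(−51, −41, −10) − (−432) = −264.
|n| = √(5184 + 9216 + 9216) = 24√41, so the distance is |-264|/(24√41) = 11/√41.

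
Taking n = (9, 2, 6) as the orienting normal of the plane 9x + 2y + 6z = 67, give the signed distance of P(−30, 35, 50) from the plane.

3

n·P − 67 = 33.
|n| = 11, so the signed distance is 33/11 = 3.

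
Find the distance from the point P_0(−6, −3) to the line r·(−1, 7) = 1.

d = |(-1)·(-6) + 7·(-3) − 1| / √(1 + 49) = |-16|/(5√2) = 8√2/5.

8√2/5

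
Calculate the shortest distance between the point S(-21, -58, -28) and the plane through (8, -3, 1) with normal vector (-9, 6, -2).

1

The plane has equation n·(r − (8, -3, 1)) = 0, i.e. n·r = -92.
d = |(-9)·(-21) + 6·(-58) + (-2)·(-28) − (-92)| / √(81 + 36 + 4) = |-11| / 11 = 1.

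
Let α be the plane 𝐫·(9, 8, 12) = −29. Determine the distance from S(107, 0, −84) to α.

d = |9·107 + 8·0 + 12·(-84) − (-29)| / √(81 + 64 + 144) = |-16| / 17 = 16/17.

16/17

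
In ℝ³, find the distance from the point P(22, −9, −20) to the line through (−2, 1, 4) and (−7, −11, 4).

2√313

A direction vector is d = (−5, −12, 0).
AP = (24, −10, −24); AP·d = 0, |AP|² = 1252, |d|² = 169.
distance² = |AP|² − (AP·d)²/|d|² = 1252 − 0/169 = 1252, so the distance is 2√313.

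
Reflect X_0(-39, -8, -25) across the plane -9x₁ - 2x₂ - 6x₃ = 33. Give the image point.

(33, 8, 23)

n = (-9, -2, -6), |n|² = 121, n·X_0 − 33 = 484, so t = 484/121 = 4.
Foot F = X_0 − 4·n = (-3, 0, -1); the reflection is 2F − X_0 = (33, 8, 23).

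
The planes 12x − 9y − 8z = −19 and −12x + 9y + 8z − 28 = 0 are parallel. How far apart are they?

9/17

Divide the second equation by -1 to match normals: 12x − 9y − 8z = -28.
With common normal n = (12, −9, −8) (|n| = 17), the distance is |(-19) − (-28)|/|n| = 9/17.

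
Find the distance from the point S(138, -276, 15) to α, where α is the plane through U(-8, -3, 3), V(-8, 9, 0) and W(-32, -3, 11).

UV = (0, 12, -3) and UW = (-24, 0, 8), so a normal is n = UV × UW = (96, 72, 288).
d = |96·138 + 72·(-276) + 288·15 − (-120)| / √(9216 + 5184 + 82944) = |-2184| / 312 = 7.

7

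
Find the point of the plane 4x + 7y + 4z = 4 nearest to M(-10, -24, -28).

The perpendicular from M has direction n = (4, 7, 4): r = (-10, -24, -28) + t(4, 7, 4).
Substitute into the plane: n·(M + tn) = 4 gives -320 + 81t = 4, so t = 4.
Foot = (-10, -24, -28) + 4·(4, 7, 4) = (6, 4, -12).

(6, 4, -12)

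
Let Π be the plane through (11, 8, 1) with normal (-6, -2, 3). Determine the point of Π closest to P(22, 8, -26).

(4, 2, -17)

n = (-6, -2, 3), |n|² = 49, and n·P − (-79) = -147.
t = -147/49 = -3, so the foot is P − t·n = (22, 8, -26) − (-3)·(-6, -2, 3) = (4, 2, -17).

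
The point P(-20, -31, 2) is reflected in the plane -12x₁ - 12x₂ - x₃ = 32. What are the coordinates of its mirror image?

(28, 17, 6)

With n = (-12, -12, -1), the signed offset is (n·P − 32)/|n|² = 578/289 = 2.
P' = P − 2t·n = (-20, -31, 2) − 4·(-12, -12, -1) = (28, 17, 6).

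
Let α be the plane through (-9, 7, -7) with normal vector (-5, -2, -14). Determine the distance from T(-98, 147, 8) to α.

3

The plane has equation n·(r − (-9, 7, -7)) = 0, i.e. n·r = 129.
n = (-5, -2, -14); n·P − 129 = -45; |n| = 15; distance = 45/15 = 3.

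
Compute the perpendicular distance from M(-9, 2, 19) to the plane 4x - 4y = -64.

5/√2

n = (4, -4, 0); n·P − (-64) = 20; |n| = 4√2; distance = 20/(4√2) = 5√2/2.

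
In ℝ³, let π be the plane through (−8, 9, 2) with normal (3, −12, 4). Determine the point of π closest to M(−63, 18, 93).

(-840/13, 318/13, 1181/13)

n = (3, −12, 4), |n|² = 169, and n·M − (-124) = 91.
t = 91/169 = 7/13, so the foot is M − t·n = (−63, 18, 93) − (7/13)·(3, −12, 4) = (−840/13, 318/13, 1181/13).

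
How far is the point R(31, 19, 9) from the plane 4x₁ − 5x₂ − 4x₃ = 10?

n = (4, −5, −4); n·P − 10 = -17; |n| = √57; distance = 17/√57 = 17√57/57.

17√57/57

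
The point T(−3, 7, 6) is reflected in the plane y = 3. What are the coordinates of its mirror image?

With n = (0, 1, 0), the signed offset is (n·T − 3)/|n|² = 4/1 = 4.
T' = T − 2t·n = (−3, 7, 6) − 8·(0, 1, 0) = (−3, −1, 6).

(-3, -1, 6)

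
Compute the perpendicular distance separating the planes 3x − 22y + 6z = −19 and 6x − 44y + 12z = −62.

Divide the second equation by 2 to match normals: 3x − 22y + 6z = -31.
With common normal n = (3, −22, 6) (|n| = 23), the distance is |(-19) − (-31)|/|n| = 12/23.

12/23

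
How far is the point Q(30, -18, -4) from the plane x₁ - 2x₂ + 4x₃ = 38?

12/√21

d = |1·30 + (-2)·(-18) + 4·(-4) − 38| / √(1 + 4 + 16) = |12| / √21 = 4√21/7.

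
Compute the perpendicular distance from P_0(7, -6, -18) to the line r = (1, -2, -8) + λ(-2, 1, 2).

2√2

Direction vector d = (-2, 1, 2).
AP = (6, -4, -10); AP·d = -36, |AP|² = 152, |d|² = 9.
distance² = |AP|² − (AP·d)²/|d|² = 152 − 1296/9 = 8, so the distance is 2√2.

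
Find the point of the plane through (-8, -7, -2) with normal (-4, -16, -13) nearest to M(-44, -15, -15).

(-40, 1, -2)

The perpendicular from M has direction n = (-4, -16, -13): r = (-44, -15, -15) + μ(-4, -16, -13).
Substitute into the plane: n·(M + μn) = 170 gives 611 + 441μ = 170, so μ = -1.
Foot = (-44, -15, -15) + (-1)·(-4, -16, -13) = (-40, 1, -2).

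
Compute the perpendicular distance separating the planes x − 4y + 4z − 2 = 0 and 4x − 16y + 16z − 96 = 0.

22/√33

Divide the second equation by 4 to match normals: x − 4y + 4z = 24.
With common normal n = (1, −4, 4) (|n| = √33), the distance is |2 − 24|/|n| = 22/√33 = 2√33/3.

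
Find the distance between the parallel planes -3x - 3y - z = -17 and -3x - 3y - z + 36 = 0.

√19

With common normal n = (-3, -3, -1) (|n| = √19), the distance is |(-17) − (-36)|/|n| = 19/√19 = √19.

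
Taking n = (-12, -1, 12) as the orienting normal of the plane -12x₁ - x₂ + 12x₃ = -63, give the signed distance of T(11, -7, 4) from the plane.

n·T − (-63) = -14.
|n| = 17, so the signed distance is -14/17.

-14/17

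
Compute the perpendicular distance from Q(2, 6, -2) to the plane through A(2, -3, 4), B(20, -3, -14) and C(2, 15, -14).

√3

AB = (18, 0, -18) and AC = (0, 18, -18), so a normal is n = AB × AC = (324, 324, 324).
d = |324·2 + 324·6 + 324·(-2) − 972| / √(104976 + 104976 + 104976) = |972| / (324√3) = √3.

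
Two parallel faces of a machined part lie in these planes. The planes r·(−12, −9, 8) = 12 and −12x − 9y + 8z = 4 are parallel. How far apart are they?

Both planes have normal n = (−12, −9, 8), |n| = 17. Any point on the first plane is at distance |4 − 12|/|n| = 8/17 from the second.

8/17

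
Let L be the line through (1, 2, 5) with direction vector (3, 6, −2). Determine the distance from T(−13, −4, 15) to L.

Direction vector d = (3, 6, −2).
AP = (−14, −6, 10); AP·d = -98, |AP|² = 332, |d|² = 49.
distance² = |AP|² − (AP·d)²/|d|² = 332 − 9604/49 = 136, so the distance is 2√34.

2√34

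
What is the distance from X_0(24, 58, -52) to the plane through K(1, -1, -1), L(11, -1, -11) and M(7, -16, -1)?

22/(3√6)

KL = (10, 0, -10) and KM = (6, -15, 0), so a normal is n = KL × KM = (-150, -60, -150).
Then n·(24, 58, -52) - 60 = 660.
|n| = √(22500 + 3600 + 22500) = 90√6, so the distance is |660|/(90√6) = 22/(3√6).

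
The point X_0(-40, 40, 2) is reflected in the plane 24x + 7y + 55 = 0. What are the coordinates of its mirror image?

n = (24, 7, 0), |n|² = 625, n·X_0 − (-55) = -625, so t = -625/625 = -1.
Foot F = X_0 − (-1)·n = (-16, 47, 2); the reflection is 2F − X_0 = (8, 54, 2).

(8, 54, 2)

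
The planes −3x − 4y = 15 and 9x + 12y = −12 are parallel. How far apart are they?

11/5

Divide the second equation by -3 to match normals: −3x − 4y = 4.
With common normal n = (−3, −4, 0) (|n| = 5), the distance is |15 − 4|/|n| = 11/5.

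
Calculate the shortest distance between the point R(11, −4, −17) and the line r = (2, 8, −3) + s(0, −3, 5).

Direction vector d = (0, −3, 5).
AP = (9, −12, −14), and AP × d = (−102, −45, −27).
|AP × d|² = 13158 and |d|² = 34, so the distance is √(13158/34) = √387 = 3√43.

3√43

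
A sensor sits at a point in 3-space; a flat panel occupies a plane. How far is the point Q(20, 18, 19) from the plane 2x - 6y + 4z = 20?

3√14/7

Normal vector n = (2, -6, 4), and n·(20, 18, 19) - 20 = -12.
|n| = √(4 + 36 + 16) = 2√14, so the distance is |-12|/(2√14) = 6/√14.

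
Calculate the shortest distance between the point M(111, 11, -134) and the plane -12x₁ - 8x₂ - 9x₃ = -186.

28/17

d = |(-12)·111 + (-8)·11 + (-9)·(-134) − (-186)| / √(144 + 64 + 81) = |-28| / 17 = 28/17.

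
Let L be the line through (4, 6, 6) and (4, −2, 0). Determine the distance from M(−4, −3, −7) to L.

√89

A direction vector is d = (0, −8, −6).
AP = (−8, −9, −13), and AP × d = (−50, −48, 64).
|AP × d|² = 8900 and |d|² = 100, so the distance is √(8900/100) = √89.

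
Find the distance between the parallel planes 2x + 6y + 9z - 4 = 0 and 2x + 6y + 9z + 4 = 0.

Both planes have normal n = (2, 6, 9), |n| = 11. Any point on the first plane is at distance |(-4) − 4|/|n| = 8/11 from the second.

8/11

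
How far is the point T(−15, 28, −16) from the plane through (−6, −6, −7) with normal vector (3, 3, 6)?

7/√6

The plane has equation n·(r − (−6, −6, −7)) = 0, i.e. n·r = -78.
Then n·(−15, 28, −16) − (−78) = 21.
|n| = √(9 + 9 + 36) = 3√6, so the distance is |21|/(3√6) = 7/√6.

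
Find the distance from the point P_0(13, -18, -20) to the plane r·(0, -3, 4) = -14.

d = |(-3)·(-18) + 4·(-20) − (-14)| / √(0 + 9 + 16) = |-12| / 5 = 12/5.

12/5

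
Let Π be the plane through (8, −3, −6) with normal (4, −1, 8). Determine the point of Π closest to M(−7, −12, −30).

(5, -15, -6)

The perpendicular from M has direction n = (4, −1, 8): r = (−7, −12, −30) + t(4, −1, 8).
Substitute into the plane: n·(M + tn) = -13 gives -256 + 81t = -13, so t = 3.
Foot = (−7, −12, −30) + 3·(4, −1, 8) = (5, −15, −6).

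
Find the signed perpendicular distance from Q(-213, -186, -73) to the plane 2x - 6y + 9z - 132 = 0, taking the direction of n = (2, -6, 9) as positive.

-9

n·Q − 132 = -99.
|n| = 11, so the signed distance is -99/11 = -9.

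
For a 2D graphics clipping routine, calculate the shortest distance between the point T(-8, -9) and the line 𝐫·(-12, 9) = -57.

24/5

The normal to the line is n = (-12, 9) with |n| = 15.
|n·T − (-57)| = |15 − (-57)| = 72, so the distance is 72/15 = 24/5.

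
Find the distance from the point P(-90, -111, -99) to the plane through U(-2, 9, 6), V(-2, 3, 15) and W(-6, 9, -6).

UV = (0, -6, 9) and UW = (-4, 0, -12), so a normal is n = UV × UW = (72, -36, -24).
d = |72·(-90) + (-36)·(-111) + (-24)·(-99) − (-612)| / √(5184 + 1296 + 576) = |504| / 84 = 6.

6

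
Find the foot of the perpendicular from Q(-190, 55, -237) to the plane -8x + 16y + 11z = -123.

The perpendicular from Q has direction n = (-8, 16, 11): r = (-190, 55, -237) + t(-8, 16, 11).
Substitute into the plane: n·(Q + tn) = -123 gives -207 + 441t = -123, so t = 4/21.
Foot = (-190, 55, -237) + (4/21)·(-8, 16, 11) = (-4022/21, 1219/21, -4933/21).

(-4022/21, 1219/21, -4933/21)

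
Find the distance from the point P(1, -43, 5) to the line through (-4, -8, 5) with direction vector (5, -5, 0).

Direction vector d = (5, -5, 0).
AP = (5, -35, 0); AP·d = 200, |AP|² = 1250, |d|² = 50.
distance² = |AP|² − (AP·d)²/|d|² = 1250 − 40000/50 = 450, so the distance is 15√2.

15√2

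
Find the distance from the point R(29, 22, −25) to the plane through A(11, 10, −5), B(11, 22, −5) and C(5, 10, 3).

12/5

AB = (0, 12, 0) and AC = (−6, 0, 8), so a normal is n = AB × AC = (96, 0, 72).
d = |96·29 + 72·(-25) − 696| / √(9216 + 0 + 5184) = |288| / 120 = 12/5.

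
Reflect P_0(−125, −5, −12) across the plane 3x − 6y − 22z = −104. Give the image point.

With n = (3, −6, −22), the signed offset is (n·P_0 − (-104))/|n|² = 23/529 = 1/23.
P_0' = P_0 − 2t·n = (−125, −5, −12) − (2/23)·(3, −6, −22) = (−2881/23, −103/23, −232/23).

(-2881/23, -103/23, -232/23)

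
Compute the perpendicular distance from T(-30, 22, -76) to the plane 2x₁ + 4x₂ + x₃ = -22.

Normal vector n = (2, 4, 1), and n·(-30, 22, -76) - (-22) = -26.
|n| = √(4 + 16 + 1) = √21, so the distance is |-26|/√21 = 26√21/21.

26√21/21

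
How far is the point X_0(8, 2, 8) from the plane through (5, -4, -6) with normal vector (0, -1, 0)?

6

The plane has equation n·(r − (5, -4, -6)) = 0, i.e. n·r = 4.
Then n·(8, 2, 8) - 4 = -6.
|n| = √(0 + 1 + 0) = 1, so the distance is |-6|/1 = 6.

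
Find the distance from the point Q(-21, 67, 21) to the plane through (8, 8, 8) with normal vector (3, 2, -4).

21√29/29

The plane has equation n·(r − (8, 8, 8)) = 0, i.e. n·r = 8.
Then n·(-21, 67, 21) - 8 = -21.
|n| = √(9 + 4 + 16) = √29, so the distance is |-21|/√29 = 21/√29.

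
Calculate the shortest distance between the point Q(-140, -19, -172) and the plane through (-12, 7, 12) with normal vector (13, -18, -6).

The plane has equation n·(r − (-12, 7, 12)) = 0, i.e. n·r = -354.
Then n·(-140, -19, -172) - (-354) = -92.
|n| = √(169 + 324 + 36) = 23, so the distance is |-92|/23 = 4.

4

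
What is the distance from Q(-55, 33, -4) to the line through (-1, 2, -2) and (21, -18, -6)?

√281

A direction vector is d = (22, -20, -4).
AP = (-54, 31, -2), and AP × d = (-164, -260, 398).
|AP × d|² = 252900 and |d|² = 900, so the distance is √(252900/900) = √281.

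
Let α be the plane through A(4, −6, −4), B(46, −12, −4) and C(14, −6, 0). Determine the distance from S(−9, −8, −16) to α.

AB = (42, −6, 0) and AC = (10, 0, 4), so a normal is n = AB × AC = (−24, −168, 60).
d = |(-24)·(-9) + (-168)·(-8) + 60·(-16) − 672| / √(576 + 28224 + 3600) = |-72| / 180 = 2/5.

2/5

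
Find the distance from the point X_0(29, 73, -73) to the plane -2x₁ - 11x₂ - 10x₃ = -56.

d = |(-2)·29 + (-11)·73 + (-10)·(-73) − (-56)| / √(4 + 121 + 100) = |-75| / 15 = 5.

5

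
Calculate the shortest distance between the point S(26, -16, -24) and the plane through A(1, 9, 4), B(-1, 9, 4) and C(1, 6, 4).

28

AB = (-2, 0, 0) and AC = (0, -3, 0), so a normal is n = AB × AC = (0, 0, 6).
d = |6·(-24) − 24| / √(0 + 0 + 36) = |-168| / 6 = 28.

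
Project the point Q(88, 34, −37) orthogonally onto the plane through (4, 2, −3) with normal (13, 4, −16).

n = (13, 4, −16), |n|² = 441, and n·Q − 108 = 1764.
t = 1764/441 = 4, so the foot is Q − t·n = (88, 34, −37) − 4·(13, 4, −16) = (36, 18, 27).

(36, 18, 27)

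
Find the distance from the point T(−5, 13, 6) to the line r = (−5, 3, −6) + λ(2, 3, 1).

Direction vector d = (2, 3, 1).
AP = (0, 10, 12), and AP × d = (−26, 24, −20).
|AP × d|² = 1652 and |d|² = 14, so the distance is √(1652/14) = √118.

√118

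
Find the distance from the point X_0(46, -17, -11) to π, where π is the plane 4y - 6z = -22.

Normal vector n = (0, 4, -6), and n·(46, -17, -11) - (-22) = 20.
|n| = √(0 + 16 + 36) = 2√13, so the distance is |20|/(2√13) = 10√13/13.

10/√13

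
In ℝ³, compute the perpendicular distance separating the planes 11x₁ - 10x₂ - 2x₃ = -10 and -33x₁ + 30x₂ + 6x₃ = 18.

Divide the second equation by -3 to match normals: 11x₁ - 10x₂ - 2x₃ = -6.
With common normal n = (11, -10, -2) (|n| = 15), the distance is |(-10) − (-6)|/|n| = 4/15.

4/15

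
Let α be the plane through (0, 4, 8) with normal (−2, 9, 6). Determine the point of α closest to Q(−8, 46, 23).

n = (−2, 9, 6), |n|² = 121, and n·Q − 84 = 484.
t = 484/121 = 4, so the foot is Q − t·n = (−8, 46, 23) − 4·(−2, 9, 6) = (0, 10, −1).

(0, 10, -1)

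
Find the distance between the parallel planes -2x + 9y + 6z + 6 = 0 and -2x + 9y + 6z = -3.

3/11

Both planes have normal n = (-2, 9, 6), |n| = 11. Any point on the first plane is at distance |(-3) − (-6)|/|n| = 3/11 from the second.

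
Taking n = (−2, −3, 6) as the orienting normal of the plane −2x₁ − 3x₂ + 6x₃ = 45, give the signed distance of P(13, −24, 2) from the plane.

13/7

n·P − 45 = 13.
|n| = 7, so the signed distance is 13/7.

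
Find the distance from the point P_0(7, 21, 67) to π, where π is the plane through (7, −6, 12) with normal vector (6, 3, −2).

29/7

The plane has equation n·(r − (7, −6, 12)) = 0, i.e. n·r = 0.
n = (6, 3, −2); n·P − 0 = -29; |n| = 7; distance = 29/7.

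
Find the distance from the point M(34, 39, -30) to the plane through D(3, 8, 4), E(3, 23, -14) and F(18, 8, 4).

16/√61

DE = (0, 15, -18) and DF = (15, 0, 0), so a normal is n = DE × DF = (0, -270, -225).
Then n·(34, 39, -30) - (-3060) = -720.
|n| = √(0 + 72900 + 50625) = 45√61, so the distance is |-720|/(45√61) = 16√61/61.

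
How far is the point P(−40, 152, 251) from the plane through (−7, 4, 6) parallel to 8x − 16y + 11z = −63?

Parallel planes share the normal n = (8, −16, 11); since (−7, 4, 6) lies on the plane, its equation is 8x − 16y + 11z = -54.
n = (8, −16, 11); n·P − (-54) = 63; |n| = 21; distance = 63/21 = 3.

3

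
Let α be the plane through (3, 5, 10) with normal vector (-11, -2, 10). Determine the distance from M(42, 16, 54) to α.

11/15

The plane has equation n·(r − (3, 5, 10)) = 0, i.e. n·r = 57.
Then n·(42, 16, 54) - 57 = -11.
|n| = √(121 + 4 + 100) = 15, so the distance is |-11|/15 = 11/15.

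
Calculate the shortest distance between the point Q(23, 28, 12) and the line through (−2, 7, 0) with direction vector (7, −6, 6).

33

Direction vector d = (7, −6, 6).
AP = (25, 21, 12); AP·d = 121, |AP|² = 1210, |d|² = 121.
distance² = |AP|² − (AP·d)²/|d|² = 1210 − 14641/121 = 1089, so the distance is 33.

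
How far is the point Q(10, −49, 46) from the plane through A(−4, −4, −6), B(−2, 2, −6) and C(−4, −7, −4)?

18/7

AB = (2, 6, 0) and AC = (0, −3, 2), so a normal is n = AB × AC = (12, −4, −6).
Then n·(10, −49, 46) − 4 = 36.
|n| = √(144 + 16 + 36) = 14, so the distance is |36|/14 = 18/7.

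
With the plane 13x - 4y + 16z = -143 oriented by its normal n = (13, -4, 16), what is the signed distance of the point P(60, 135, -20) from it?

n·P − (-143) = 63.
|n| = 21, so the signed distance is 63/21 = 3.

3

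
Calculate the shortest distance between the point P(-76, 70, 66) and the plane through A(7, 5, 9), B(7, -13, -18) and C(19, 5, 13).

AB = (0, -18, -27) and AC = (12, 0, 4), so a normal is n = AB × AC = (-72, -324, 216).
Then n·(-76, 70, 66) - (-180) = -2772.
|n| = √(5184 + 104976 + 46656) = 396, so the distance is |-2772|/396 = 7.

7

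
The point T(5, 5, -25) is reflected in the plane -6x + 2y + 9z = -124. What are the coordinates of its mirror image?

n = (-6, 2, 9), |n|² = 121, n·T − (-124) = -121, so t = -121/121 = -1.
Foot F = T − (-1)·n = (-1, 7, -16); the reflection is 2F − T = (-7, 9, -7).

(-7, 9, -7)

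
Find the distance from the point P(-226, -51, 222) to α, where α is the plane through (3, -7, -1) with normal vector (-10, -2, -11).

The plane has equation n·(r − (3, -7, -1)) = 0, i.e. n·r = -5.
d = |(-10)·(-226) + (-2)·(-51) + (-11)·222 − (-5)| / √(100 + 4 + 121) = |-75| / 15 = 5.

5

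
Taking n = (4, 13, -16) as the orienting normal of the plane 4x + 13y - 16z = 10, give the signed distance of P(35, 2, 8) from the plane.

n·P − 10 = 28.
|n| = 21, so the signed distance is 28/21 = 4/3.

4/3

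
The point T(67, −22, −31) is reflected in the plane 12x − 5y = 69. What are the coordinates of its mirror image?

(-53, 28, -31)

n = (12, −5, 0), |n|² = 169, n·T − 69 = 845, so t = 845/169 = 5.
Foot F = T − 5·n = (7, 3, −31); the reflection is 2F − T = (−53, 28, −31).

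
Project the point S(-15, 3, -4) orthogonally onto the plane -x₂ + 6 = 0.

(-15, 6, -4)

n = (0, -1, 0), |n|² = 1, and n·S − (-6) = 3.
t = 3/1 = 3, so the foot is S − t·n = (-15, 3, -4) − 3·(0, -1, 0) = (-15, 6, -4).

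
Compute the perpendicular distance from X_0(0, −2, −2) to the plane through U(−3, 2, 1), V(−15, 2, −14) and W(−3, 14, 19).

3√77/77

UV = (−12, 0, −15) and UW = (0, 12, 18), so a normal is n = UV × UW = (180, 216, −144).
n = (180, 216, −144); n·P − (-252) = 108; |n| = 36√77; distance = 108/(36√77) = 3√77/77.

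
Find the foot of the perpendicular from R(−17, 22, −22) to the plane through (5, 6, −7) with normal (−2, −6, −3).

(-121/7, 148/7, -157/7)

The perpendicular from R has direction n = (−2, −6, −3): r = (−17, 22, −22) + μ(−2, −6, −3).
Substitute into the plane: n·(R + μn) = -25 gives -32 + 49μ = -25, so μ = 1/7.
Foot = (−17, 22, −22) + (1/7)·(−2, −6, −3) = (−121/7, 148/7, −157/7).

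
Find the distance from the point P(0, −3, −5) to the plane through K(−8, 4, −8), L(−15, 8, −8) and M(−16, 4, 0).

KL = (−7, 4, 0) and KM = (−8, 0, 8), so a normal is n = KL × KM = (32, 56, 32).
d = |32·0 + 56·(-3) + 32·(-5) − (-288)| / √(1024 + 3136 + 1024) = |-40| / 72 = 5/9.

5/9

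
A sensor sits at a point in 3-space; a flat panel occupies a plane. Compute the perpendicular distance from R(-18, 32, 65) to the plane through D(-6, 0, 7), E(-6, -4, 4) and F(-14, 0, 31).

DE = (0, -4, -3) and DF = (-8, 0, 24), so a normal is n = DE × DF = (-96, 24, -32).
Then n·(-18, 32, 65) - 352 = 64.
|n| = √(9216 + 576 + 1024) = 104, so the distance is |64|/104 = 8/13.

8/13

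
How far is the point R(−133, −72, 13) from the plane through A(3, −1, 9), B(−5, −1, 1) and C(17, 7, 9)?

AB = (−8, 0, −8) and AC = (14, 8, 0), so a normal is n = AB × AC = (64, −112, −64).
d = |64·(-133) + (-112)·(-72) + (-64)·13 − (-272)| / √(4096 + 12544 + 4096) = |-1008| / 144 = 7.

7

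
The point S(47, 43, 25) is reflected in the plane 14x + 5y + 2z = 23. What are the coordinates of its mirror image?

n = (14, 5, 2), |n|² = 225, n·S − 23 = 900, so t = 900/225 = 4.
Foot F = S − 4·n = (−9, 23, 17); the reflection is 2F − S = (−65, 3, 9).

(-65, 3, 9)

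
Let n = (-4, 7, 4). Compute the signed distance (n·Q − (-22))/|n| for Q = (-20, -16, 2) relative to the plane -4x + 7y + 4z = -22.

-2/9

n·Q − (-22) = -2.
|n| = 9, so the signed distance is -2/9.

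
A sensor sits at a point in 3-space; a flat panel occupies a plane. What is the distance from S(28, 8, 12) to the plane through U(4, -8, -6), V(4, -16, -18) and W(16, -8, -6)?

UV = (0, -8, -12) and UW = (12, 0, 0), so a normal is n = UV × UW = (0, -144, 96).
Then n·(28, 8, 12) - 576 = -576.
|n| = √(0 + 20736 + 9216) = 48√13, so the distance is |-576|/(48√13) = 12√13/13.

12/√13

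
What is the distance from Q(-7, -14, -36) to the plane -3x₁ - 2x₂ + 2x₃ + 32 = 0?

Normal vector n = (-3, -2, 2), and n·(-7, -14, -36) - (-32) = 9.
|n| = √(9 + 4 + 4) = √17, so the distance is |9|/√17 = 9√17/17.

9√17/17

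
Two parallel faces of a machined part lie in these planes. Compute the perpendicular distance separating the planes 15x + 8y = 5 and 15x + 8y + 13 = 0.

Both planes have normal n = (15, 8, 0), |n| = 17. Any point on the first plane is at distance |(-13) − 5|/|n| = 18/17 from the second.

18/17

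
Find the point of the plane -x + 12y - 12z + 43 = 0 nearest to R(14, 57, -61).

(19, -3, -1)

n = (-1, 12, -12), |n|² = 289, and n·R − (-43) = 1445.
t = 1445/289 = 5, so the foot is R − t·n = (14, 57, -61) − 5·(-1, 12, -12) = (19, -3, -1).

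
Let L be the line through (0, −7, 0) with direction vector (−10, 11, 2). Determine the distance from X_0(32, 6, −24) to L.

Direction vector d = (−10, 11, 2).
AP = (32, 13, −24), and AP × d = (290, 176, 482).
|AP × d|² = 347400 and |d|² = 225, so the distance is √(347400/225) = √1544 = 2√386.

2√386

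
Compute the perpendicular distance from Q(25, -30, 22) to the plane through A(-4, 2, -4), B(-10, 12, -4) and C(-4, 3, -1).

23/√35

AB = (-6, 10, 0) and AC = (0, 1, 3), so a normal is n = AB × AC = (30, 18, -6).
Then n·(25, -30, 22) - (-60) = 138.
|n| = √(900 + 324 + 36) = 6√35, so the distance is |138|/(6√35) = 23√35/35.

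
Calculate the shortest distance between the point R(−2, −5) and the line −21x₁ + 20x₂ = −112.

d = |(-21)·(-2) + 20·(-5) − (-112)| / √(441 + 400) = |54|/29 = 54/29.

54/29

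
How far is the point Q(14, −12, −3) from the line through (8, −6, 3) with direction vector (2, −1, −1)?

Direction vector d = (2, −1, −1).
AP = (6, −6, −6); AP·d = 24, |AP|² = 108, |d|² = 6.
distance² = |AP|² − (AP·d)²/|d|² = 108 − 576/6 = 12, so the distance is 2√3.

2√3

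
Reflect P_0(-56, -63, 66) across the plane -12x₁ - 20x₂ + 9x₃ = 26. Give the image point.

n = (-12, -20, 9), |n|² = 625, n·P_0 − 26 = 2500, so t = 2500/625 = 4.
Foot F = P_0 − 4·n = (-8, 17, 30); the reflection is 2F − P_0 = (40, 97, -6).

(40, 97, -6)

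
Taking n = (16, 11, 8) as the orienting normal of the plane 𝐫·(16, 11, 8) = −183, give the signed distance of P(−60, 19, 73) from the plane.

n·P − (-183) = 16.
|n| = 21, so the signed distance is 16/21.

16/21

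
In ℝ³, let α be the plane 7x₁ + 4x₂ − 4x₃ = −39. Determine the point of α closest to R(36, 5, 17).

n = (7, 4, −4), |n|² = 81, and n·R − (-39) = 243.
t = 243/81 = 3, so the foot is R − t·n = (36, 5, 17) − 3·(7, 4, −4) = (15, −7, 29).

(15, -7, 29)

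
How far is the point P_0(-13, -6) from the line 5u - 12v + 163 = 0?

170/13

d = |5·(-13) + (-12)·(-6) − (-163)| / √(25 + 144) = |170|/13 = 170/13.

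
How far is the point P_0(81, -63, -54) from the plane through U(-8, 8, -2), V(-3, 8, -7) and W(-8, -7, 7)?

28/√59

UV = (5, 0, -5) and UW = (0, -15, 9), so a normal is n = UV × UW = (-75, -45, -75).
Then n·(81, -63, -54) - 390 = 420.
|n| = √(5625 + 2025 + 5625) = 15√59, so the distance is |420|/(15√59) = 28/√59.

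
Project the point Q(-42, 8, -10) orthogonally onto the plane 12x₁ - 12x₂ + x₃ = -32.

n = (12, -12, 1), |n|² = 289, and n·Q − (-32) = -578.
t = -578/289 = -2, so the foot is Q − t·n = (-42, 8, -10) − (-2)·(12, -12, 1) = (-18, -16, -8).

(-18, -16, -8)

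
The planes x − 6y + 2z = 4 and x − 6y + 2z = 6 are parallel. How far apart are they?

2/√41

With common normal n = (1, −6, 2) (|n| = √41), the distance is |4 − 6|/|n| = 2/√41.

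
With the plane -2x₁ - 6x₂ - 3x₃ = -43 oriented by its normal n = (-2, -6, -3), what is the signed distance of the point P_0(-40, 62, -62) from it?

n·P_0 − (-43) = -63.
|n| = 7, so the signed distance is -63/7 = -9.

-9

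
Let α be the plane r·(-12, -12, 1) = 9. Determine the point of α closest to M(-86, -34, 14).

n = (-12, -12, 1), |n|² = 289, and n·M − 9 = 1445.
t = 1445/289 = 5, so the foot is M − t·n = (-86, -34, 14) − 5·(-12, -12, 1) = (-26, 26, 9).

(-26, 26, 9)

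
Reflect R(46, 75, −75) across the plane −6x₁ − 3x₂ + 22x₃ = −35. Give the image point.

(-2, 51, 101)

With n = (−6, −3, 22), the signed offset is (n·R − (-35))/|n|² = -2116/529 = -4.
R' = R − 2t·n = (46, 75, −75) − (-8)·(−6, −3, 22) = (−2, 51, 101).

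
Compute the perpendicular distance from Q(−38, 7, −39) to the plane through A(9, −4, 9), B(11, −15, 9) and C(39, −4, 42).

1

AB = (2, −11, 0) and AC = (30, 0, 33), so a normal is n = AB × AC = (−363, −66, 330).
d = |(-363)·(-38) + (-66)·7 + 330·(-39) − (-33)| / √(131769 + 4356 + 108900) = |495| / 495 = 1.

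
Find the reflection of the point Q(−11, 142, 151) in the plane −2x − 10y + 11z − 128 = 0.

(-43/5, 154, 689/5)

With n = (−2, −10, 11), the signed offset is (n·Q − 128)/|n|² = 135/225 = 3/5.
Q' = Q − 2t·n = (−11, 142, 151) − (6/5)·(−2, −10, 11) = (−43/5, 154, 689/5).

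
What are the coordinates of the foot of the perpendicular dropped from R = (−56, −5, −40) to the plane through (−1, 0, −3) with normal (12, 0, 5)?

(4, -5, -15)

The perpendicular from R has direction n = (12, 0, 5): r = (−56, −5, −40) + t(12, 0, 5).
Substitute into the plane: n·(R + tn) = -27 gives -872 + 169t = -27, so t = 5.
Foot = (−56, −5, −40) + 5·(12, 0, 5) = (4, −5, −15).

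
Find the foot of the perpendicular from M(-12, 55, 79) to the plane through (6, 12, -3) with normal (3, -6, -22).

(0, 31, -9)

The perpendicular from M has direction n = (3, -6, -22): r = (-12, 55, 79) + μ(3, -6, -22).
Substitute into the plane: n·(M + μn) = 12 gives -2104 + 529μ = 12, so μ = 4.
Foot = (-12, 55, 79) + 4·(3, -6, -22) = (0, 31, -9).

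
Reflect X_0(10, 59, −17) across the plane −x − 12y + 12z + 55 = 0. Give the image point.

n = (−1, −12, 12), |n|² = 289, n·X_0 − (-55) = -867, so t = -867/289 = -3.
Foot F = X_0 − (-3)·n = (7, 23, 19); the reflection is 2F − X_0 = (4, −13, 55).

(4, -13, 55)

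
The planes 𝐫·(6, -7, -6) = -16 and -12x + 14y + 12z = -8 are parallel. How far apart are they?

20/11

Divide the second equation by -2 to match normals: 6x - 7y - 6z = 4.
With common normal n = (6, -7, -6) (|n| = 11), the distance is |(-16) − 4|/|n| = 20/11.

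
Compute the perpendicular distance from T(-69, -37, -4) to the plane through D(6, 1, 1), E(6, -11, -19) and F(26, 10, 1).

1

DE = (0, -12, -20) and DF = (20, 9, 0), so a normal is n = DE × DF = (180, -400, 240).
d = |180·(-69) + (-400)·(-37) + 240·(-4) − 920| / √(32400 + 160000 + 57600) = |500| / 500 = 1.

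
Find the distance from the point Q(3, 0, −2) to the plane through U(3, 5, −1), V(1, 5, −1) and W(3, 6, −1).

1

UV = (−2, 0, 0) and UW = (0, 1, 0), so a normal is n = UV × UW = (0, 0, −2).
d = |(-2)·(-2) − 2| / √(0 + 0 + 4) = |2| / 2 = 1.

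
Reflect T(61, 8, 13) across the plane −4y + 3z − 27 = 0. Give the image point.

(61, 8/5, 89/5)

With n = (0, −4, 3), the signed offset is (n·T − 27)/|n|² = -20/25 = -4/5.
T' = T − 2t·n = (61, 8, 13) − (-8/5)·(0, −4, 3) = (61, 8/5, 89/5).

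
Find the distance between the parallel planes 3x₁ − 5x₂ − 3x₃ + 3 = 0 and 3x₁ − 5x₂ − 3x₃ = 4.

7/√43

Both planes have normal n = (3, −5, −3), |n| = √43. Any point on the first plane is at distance |4 − (-3)|/|n| = 7/√43 from the second.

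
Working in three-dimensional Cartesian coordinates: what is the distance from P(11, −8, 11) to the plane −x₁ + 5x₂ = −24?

n = (−1, 5, 0); n·P − (-24) = -27; |n| = √26; distance = 27/√26.

27√26/26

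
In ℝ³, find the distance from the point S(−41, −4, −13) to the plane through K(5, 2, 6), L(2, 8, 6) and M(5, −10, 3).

22√21/21

KL = (−3, 6, 0) and KM = (0, −12, −3), so a normal is n = KL × KM = (−18, −9, 36).
d = |(-18)·(-41) + (-9)·(-4) + 36·(-13) − 108| / √(324 + 81 + 1296) = |198| / (9√21) = 22√21/21.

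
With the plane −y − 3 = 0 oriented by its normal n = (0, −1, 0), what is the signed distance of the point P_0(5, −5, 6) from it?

2

n·P_0 − 3 = 2.
|n| = 1, so the signed distance is 2/1 = 2.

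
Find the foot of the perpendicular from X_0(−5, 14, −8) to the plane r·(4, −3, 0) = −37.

(-1, 11, -8)

The perpendicular from X_0 has direction n = (4, −3, 0): r = (−5, 14, −8) + μ(4, −3, 0).
Substitute into the plane: n·(X_0 + μn) = -37 gives -62 + 25μ = -37, so μ = 1.
Foot = (−5, 14, −8) + 1·(4, −3, 0) = (−1, 11, −8).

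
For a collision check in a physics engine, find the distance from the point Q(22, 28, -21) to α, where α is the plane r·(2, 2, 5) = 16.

7√33/11

d = |2·22 + 2·28 + 5·(-21) − 16| / √(4 + 4 + 25) = |-21| / √33 = 7√33/11.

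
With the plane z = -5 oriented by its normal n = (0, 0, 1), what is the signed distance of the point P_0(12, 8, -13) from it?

-8

n·P_0 − (-5) = -8.
|n| = 1, so the signed distance is -8/1 = -8.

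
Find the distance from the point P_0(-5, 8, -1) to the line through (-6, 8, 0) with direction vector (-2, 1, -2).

√2

Direction vector d = (-2, 1, -2).
AP = (1, 0, -1), and AP × d = (1, 4, 1).
|AP × d|² = 18 and |d|² = 9, so the distance is √(18/9) = √2.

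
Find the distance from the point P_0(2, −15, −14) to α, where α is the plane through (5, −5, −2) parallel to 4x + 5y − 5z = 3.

Parallel planes share the normal n = (4, 5, −5); since (5, −5, −2) lies on the plane, its equation is 4x + 5y − 5z = 5.
d = |4·2 + 5·(-15) + (-5)·(-14) − 5| / √(16 + 25 + 25) = |-2| / √66 = √66/33.

√66/33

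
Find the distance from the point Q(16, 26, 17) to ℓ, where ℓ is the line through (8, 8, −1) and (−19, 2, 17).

2√178

A direction vector is d = (−27, −6, 18).
AP = (8, 18, 18), and AP × d = (432, −630, 438).
|AP × d|² = 775368 and |d|² = 1089, so the distance is √(775368/1089) = √712 = 2√178.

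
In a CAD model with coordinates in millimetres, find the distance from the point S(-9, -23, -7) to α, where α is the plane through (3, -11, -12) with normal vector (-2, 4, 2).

7/√6

The plane has equation n·(r − (3, -11, -12)) = 0, i.e. n·r = -74.
d = |(-2)·(-9) + 4·(-23) + 2·(-7) − (-74)| / √(4 + 16 + 4) = |-14| / (2√6) = 7/√6.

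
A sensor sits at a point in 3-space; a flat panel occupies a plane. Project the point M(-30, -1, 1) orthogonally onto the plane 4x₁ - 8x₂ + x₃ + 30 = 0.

The perpendicular from M has direction n = (4, -8, 1): r = (-30, -1, 1) + t(4, -8, 1).
Substitute into the plane: n·(M + tn) = -30 gives -111 + 81t = -30, so t = 1.
Foot = (-30, -1, 1) + 1·(4, -8, 1) = (-26, -9, 2).

(-26, -9, 2)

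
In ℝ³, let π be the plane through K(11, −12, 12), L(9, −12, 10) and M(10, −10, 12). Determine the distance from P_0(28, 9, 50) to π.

KL = (−2, 0, −2) and KM = (−1, 2, 0), so a normal is n = KL × KM = (4, 2, −4).
d = |4·28 + 2·9 + (-4)·50 − (-28)| / √(16 + 4 + 16) = |-42| / 6 = 7.

7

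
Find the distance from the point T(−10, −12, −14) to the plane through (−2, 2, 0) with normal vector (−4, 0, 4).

The plane has equation n·(r − (−2, 2, 0)) = 0, i.e. n·r = 8.
d = |(-4)·(-10) + 4·(-14) − 8| / √(16 + 0 + 16) = |-24| / (4√2) = 3√2.

3√2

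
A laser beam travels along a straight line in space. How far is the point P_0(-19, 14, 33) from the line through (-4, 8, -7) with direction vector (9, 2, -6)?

2√193

Direction vector d = (9, 2, -6).
AP = (-15, 6, 40), and AP × d = (-116, 270, -84).
|AP × d|² = 93412 and |d|² = 121, so the distance is √(93412/121) = √772 = 2√193.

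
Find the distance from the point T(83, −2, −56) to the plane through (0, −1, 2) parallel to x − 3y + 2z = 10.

Parallel planes share the normal n = (1, −3, 2); since (0, −1, 2) lies on the plane, its equation is x − 3y + 2z = 7.
n = (1, −3, 2); n·P − 7 = -30; |n| = √14; distance = 30/√14.

30/√14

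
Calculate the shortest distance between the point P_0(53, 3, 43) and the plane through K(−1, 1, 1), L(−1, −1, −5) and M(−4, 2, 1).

18/√11

KL = (0, −2, −6) and KM = (−3, 1, 0), so a normal is n = KL × KM = (6, 18, −6).
d = |6·53 + 18·3 + (-6)·43 − 6| / √(36 + 324 + 36) = |108| / (6√11) = 18/√11.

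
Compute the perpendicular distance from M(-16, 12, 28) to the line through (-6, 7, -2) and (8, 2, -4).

20√2

A direction vector is d = (14, -5, -2).
AP = (-10, 5, 30); AP·d = -225, |AP|² = 1025, |d|² = 225.
distance² = |AP|² − (AP·d)²/|d|² = 1025 − 50625/225 = 800, so the distance is 20√2.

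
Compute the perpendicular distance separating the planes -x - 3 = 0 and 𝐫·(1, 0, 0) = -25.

Divide the second equation by -1 to match normals: -x = 25.
With common normal n = (-1, 0, 0) (|n| = 1), the distance is |3 − 25|/|n| = 22/1 = 22.

22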